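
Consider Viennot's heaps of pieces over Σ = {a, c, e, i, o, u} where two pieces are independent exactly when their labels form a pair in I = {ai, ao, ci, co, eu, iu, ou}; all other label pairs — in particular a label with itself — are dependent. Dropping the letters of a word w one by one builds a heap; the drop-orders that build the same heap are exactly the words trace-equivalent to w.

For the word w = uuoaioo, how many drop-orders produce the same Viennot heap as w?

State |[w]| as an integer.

35

drop 0:u onto floor
drop 1:u onto {0:u}
drop 2:o onto floor
drop 3:a onto {1:u}
drop 4:i onto {2:o}
drop 5:o onto {4:i}
drop 6:o onto {5:o}
ground layer = {0:u, 2:o}
drop-orders for the pieces not yet dropped (sum over which currently-grounded one goes next):
  1 to go: {3} 1  {6} 1
  2 to go: {1,3} 1  {3,6} 2  {5,6} 1
  3 to go: {0,1,3} 1  {1,3,6} 3  {3,5,6} 3  {4,5,6} 1
  4 to go: {0,1,3,6} 4  {1,3,5,6} 6  {2,4,5,6} 1  {3,4,5,6} 4
  5 to go: {0,1,3,5,6} 10  {1,3,4,5,6} 10  {2,3,4,5,6} 5
  if 0:u drops first: 15 orders
  if 2:o drops first: 20 orders
heap linearizations: 35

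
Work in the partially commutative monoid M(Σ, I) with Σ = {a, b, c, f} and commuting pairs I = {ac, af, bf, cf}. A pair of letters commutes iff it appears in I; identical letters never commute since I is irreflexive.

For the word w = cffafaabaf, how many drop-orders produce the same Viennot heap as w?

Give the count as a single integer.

840

0(c) covers ∅
1(f) covers ∅
2(f) covers 1:f
3(a) covers ∅
4(f) covers 2:f
5(a) covers 3:a
6(a) covers 5:a
7(b) covers 0:c, 6:a
8(a) covers 7:b
9(f) covers 4:f
floor of heap: 0:c, 1:f, 3:a
completions by unplaced set U, small U first (add the entries for U minus each lowest piece of U):
  |U|=1: {8}:1  {9}:1
  |U|=2: {4,9}:1  {7,8}:1  {8,9}:2
  |U|=3: {0,7,8}:1  {2,4,9}:1  {4,8,9}:3  {6,7,8}:1  {7,8,9}:3
  |U|=4: {0,6,7,8}:2  {0,7,8,9}:4  {1,2,4,9}:1  {2,4,8,9}:4  {4,7,8,9}:6  {5,6,7,8}:1  {6,7,8,9}:4
  |U|=5: {0,4,7,8,9}:10  {0,5,6,7,8}:3  {0,6,7,8,9}:10  {1,2,4,8,9}:5  {2,4,7,8,9}:10  {3,5,6,7,8}:1  {4,6,7,8,9}:10  {5,6,7,8,9}:5
  |U|=6: {0,2,4,7,8,9}:20  {0,3,5,6,7,8}:4  {0,4,6,7,8,9}:30  {0,5,6,7,8,9}:18  {1,2,4,7,8,9}:15  {2,4,6,7,8,9}:20  {3,5,6,7,8,9}:6  {4,5,6,7,8,9}:15
  |U|=7: {0,1,2,4,7,8,9}:35  {0,2,4,6,7,8,9}:70  {0,3,5,6,7,8,9}:28  {0,4,5,6,7,8,9}:63  {1,2,4,6,7,8,9}:35  {2,4,5,6,7,8,9}:35  {3,4,5,6,7,8,9}:21
  |U|=8: {0,1,2,4,6,7,8,9}:140  {0,2,4,5,6,7,8,9}:168  {0,3,4,5,6,7,8,9}:112  {1,2,4,5,6,7,8,9}:70  {2,3,4,5,6,7,8,9}:56
  start at 0(c): 126
  start at 1(f): 336
  start at 3(a): 378
sum over floor = 840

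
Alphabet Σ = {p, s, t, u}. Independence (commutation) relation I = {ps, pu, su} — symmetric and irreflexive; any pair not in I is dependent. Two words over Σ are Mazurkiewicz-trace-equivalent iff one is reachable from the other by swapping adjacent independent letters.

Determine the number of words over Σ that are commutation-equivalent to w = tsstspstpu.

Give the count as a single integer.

0(t) covers ∅
1(s) covers 0:t
2(s) covers 1:s
3(t) covers 2:s
4(s) covers 3:t
5(p) covers 3:t
6(s) covers 4:s
7(t) covers 5:p, 6:s
8(p) covers 7:t
9(u) covers 7:t
floor of heap: 0:t
completions by unplaced set U, small U first (add the entries for U minus each lowest piece of U):
  |U|=1: {8}:1  {9}:1
  |U|=2: {8,9}:2
  |U|=3: {7,8,9}:2
  |U|=4: {5,7,8,9}:2  {6,7,8,9}:2
  |U|=5: {4,6,7,8,9}:2  {5,6,7,8,9}:4
  |U|=6: {4,5,6,7,8,9}:6
  |U|=7: {3,4,5,6,7,8,9}:6
  |U|=8: {2,3,4,5,6,7,8,9}:6
  start at 0(t): 6

6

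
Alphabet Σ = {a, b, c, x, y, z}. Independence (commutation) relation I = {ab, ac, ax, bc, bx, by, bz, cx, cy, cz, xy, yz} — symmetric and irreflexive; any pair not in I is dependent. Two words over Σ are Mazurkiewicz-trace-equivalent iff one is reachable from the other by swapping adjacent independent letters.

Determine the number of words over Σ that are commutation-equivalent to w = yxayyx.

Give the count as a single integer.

0(y) covers ∅
1(x) covers ∅
2(a) covers 0:y
3(y) covers 2:a
4(y) covers 3:y
5(x) covers 1:x
floor of heap: 0:y, 1:x
completions by unplaced set U, small U first (add the entries for U minus each lowest piece of U):
  |U|=1: {4}:1  {5}:1
  |U|=2: {1,5}:1  {3,4}:1  {4,5}:2
  |U|=3: {1,4,5}:3  {2,3,4}:1  {3,4,5}:3
  |U|=4: {0,2,3,4}:1  {1,3,4,5}:6  {2,3,4,5}:4
  start at 0(y): 10
  start at 1(x): 5
sum over floor = 15

15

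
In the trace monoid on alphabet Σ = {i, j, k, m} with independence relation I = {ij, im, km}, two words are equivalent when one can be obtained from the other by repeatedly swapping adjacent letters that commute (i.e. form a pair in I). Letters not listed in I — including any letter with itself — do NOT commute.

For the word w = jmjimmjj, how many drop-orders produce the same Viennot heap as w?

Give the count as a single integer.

8

piece 0:j — minimal
piece 1:m rests on {0:j}
piece 2:j rests on {1:m}
piece 3:i — minimal
piece 4:m rests on {2:j}
piece 5:m rests on {4:m}
piece 6:j rests on {5:m}
piece 7:j rests on {6:j}
minimal pieces: {0:j, 3:i}
ways to finish when only these pieces remain (= sum over removing one remaining piece with nothing left below it):
  1 left: {3}→1  {7}→1
  2 left: {3,7}→2  {6,7}→1
  3 left: {3,6,7}→3  {5,6,7}→1
  4 left: {3,5,6,7}→4  {4,5,6,7}→1
  5 left: {2,4,5,6,7}→1  {3,4,5,6,7}→5
  6 left: {1,2,4,5,6,7}→1  {2,3,4,5,6,7}→6
  placing 0:j first → 7 extensions
  placing 3:i first → 1 extensions
total linear extensions = 8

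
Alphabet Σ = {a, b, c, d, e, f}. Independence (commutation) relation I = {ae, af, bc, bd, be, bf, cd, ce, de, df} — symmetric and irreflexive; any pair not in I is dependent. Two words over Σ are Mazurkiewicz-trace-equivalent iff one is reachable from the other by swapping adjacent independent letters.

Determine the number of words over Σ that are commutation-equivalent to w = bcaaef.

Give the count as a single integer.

0(b) covers ∅
1(c) covers ∅
2(a) covers 0:b, 1:c
3(a) covers 2:a
4(e) covers ∅
5(f) covers 1:c, 4:e
floor of heap: 0:b, 1:c, 4:e
completions by unplaced set U, small U first (add the entries for U minus each lowest piece of U):
  |U|=1: {3}:1  {5}:1
  |U|=2: {2,3}:1  {3,5}:2  {4,5}:1
  |U|=3: {0,2,3}:1  {2,3,5}:3  {3,4,5}:3
  |U|=4: {0,2,3,5}:4  {1,2,3,5}:3  {2,3,4,5}:6
  start at 0(b): 9
  start at 1(c): 10
  start at 4(e): 7
sum over floor = 26

26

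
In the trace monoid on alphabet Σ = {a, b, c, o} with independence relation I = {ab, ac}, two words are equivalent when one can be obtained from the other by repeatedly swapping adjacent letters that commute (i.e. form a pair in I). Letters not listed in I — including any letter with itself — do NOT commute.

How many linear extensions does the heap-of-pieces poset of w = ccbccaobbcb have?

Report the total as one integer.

0(c) covers ∅
1(c) covers 0:c
2(b) covers 1:c
3(c) covers 2:b
4(c) covers 3:c
5(a) covers ∅
6(o) covers 4:c, 5:a
7(b) covers 6:o
8(b) covers 7:b
9(c) covers 8:b
10(b) covers 9:c
floor of heap: 0:c, 5:a
completions by unplaced set U, small U first (add the entries for U minus each lowest piece of U):
  |U|=1: {10}:1
  |U|=2: {9,10}:1
  |U|=3: {8,9,10}:1
  |U|=4: {7,8,9,10}:1
  |U|=5: {6,7,8,9,10}:1
  |U|=6: {4,6,7,8,9,10}:1  {5,6,7,8,9,10}:1
  |U|=7: {3,4,6,7,8,9,10}:1  {4,5,6,7,8,9,10}:2
  |U|=8: {2,3,4,6,7,8,9,10}:1  {3,4,5,6,7,8,9,10}:3
  |U|=9: {1,2,3,4,6,7,8,9,10}:1  {2,3,4,5,6,7,8,9,10}:4
  start at 0(c): 5
  start at 5(a): 1
sum over floor = 6

6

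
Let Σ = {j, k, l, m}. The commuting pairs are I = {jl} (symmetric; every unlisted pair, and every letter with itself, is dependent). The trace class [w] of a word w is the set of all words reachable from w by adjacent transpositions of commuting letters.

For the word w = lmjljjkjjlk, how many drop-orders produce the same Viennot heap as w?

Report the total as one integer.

#0=l has no predecessor
#1=m depends on [0:l]
#2=j depends on [1:m]
#3=l depends on [1:m]
#4=j depends on [2:j]
#5=j depends on [4:j]
#6=k depends on [3:l, 5:j]
#7=j depends on [6:k]
#8=j depends on [7:j]
#9=l depends on [6:k]
#10=k depends on [8:j, 9:l]
sources: [0:l]
N(rest) = Σ N(rest − s) over sources s of rest; N(one piece) = 1:
  size 1 → [10]=1
  size 2 → [8,10]=1  [9,10]=1
  size 3 → [7,8,10]=1  [8,9,10]=2
  size 4 → [7,8,9,10]=3
  size 5 → [6,7,8,9,10]=3
  size 6 → [3,6,7,8,9,10]=3  [5,6,7,8,9,10]=3
  size 7 → [3,5,6,7,8,9,10]=6  [4,5,6,7,8,9,10]=3
  size 8 → [2,4,5,6,7,8,9,10]=3  [3,4,5,6,7,8,9,10]=9
  size 9 → [2,3,4,5,6,7,8,9,10]=12
  first=0(l) contributes 12

12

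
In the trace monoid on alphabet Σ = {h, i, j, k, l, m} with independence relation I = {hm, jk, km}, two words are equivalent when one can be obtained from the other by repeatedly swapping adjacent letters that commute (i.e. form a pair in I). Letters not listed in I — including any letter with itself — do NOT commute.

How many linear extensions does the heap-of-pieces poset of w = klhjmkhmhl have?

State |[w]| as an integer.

16

piece 0:k — minimal
piece 1:l rests on {0:k}
piece 2:h rests on {1:l}
piece 3:j rests on {2:h}
piece 4:m rests on {3:j}
piece 5:k rests on {2:h}
piece 6:h rests on {3:j, 5:k}
piece 7:m rests on {4:m}
piece 8:h rests on {6:h}
piece 9:l rests on {7:m, 8:h}
minimal pieces: {0:k}
ways to finish when only these pieces remain (= sum over removing one remaining piece with nothing left below it):
  1 left: {9}→1
  2 left: {7,9}→1  {8,9}→1
  3 left: {4,7,9}→1  {6,8,9}→1  {7,8,9}→2
  4 left: {4,7,8,9}→3  {5,6,8,9}→1  {6,7,8,9}→3
  5 left: {4,6,7,8,9}→6  {5,6,7,8,9}→4
  6 left: {3,4,6,7,8,9}→6  {4,5,6,7,8,9}→10
  7 left: {3,4,5,6,7,8,9}→16
  8 left: {2,3,4,5,6,7,8,9}→16
  placing 0:k first → 16 extensions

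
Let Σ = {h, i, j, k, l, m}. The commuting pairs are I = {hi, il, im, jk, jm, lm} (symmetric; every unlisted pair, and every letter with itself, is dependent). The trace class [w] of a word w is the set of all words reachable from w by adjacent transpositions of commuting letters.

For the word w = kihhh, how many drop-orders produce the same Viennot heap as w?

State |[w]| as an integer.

drop 0:k onto floor
drop 1:i onto {0:k}
drop 2:h onto {0:k}
drop 3:h onto {2:h}
drop 4:h onto {3:h}
ground layer = {0:k}
drop-orders for the pieces not yet dropped (sum over which currently-grounded one goes next):
  1 to go: {1} 1  {4} 1
  2 to go: {1,4} 2  {3,4} 1
  3 to go: {1,3,4} 3  {2,3,4} 1
  if 0:k drops first: 4 orders

4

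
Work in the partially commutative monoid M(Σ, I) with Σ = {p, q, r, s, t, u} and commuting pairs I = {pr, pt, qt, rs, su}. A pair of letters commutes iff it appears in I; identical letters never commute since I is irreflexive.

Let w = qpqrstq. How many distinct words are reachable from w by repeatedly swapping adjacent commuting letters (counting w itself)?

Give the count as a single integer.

piece 0:q — minimal
piece 1:p rests on {0:q}
piece 2:q rests on {1:p}
piece 3:r rests on {2:q}
piece 4:s rests on {2:q}
piece 5:t rests on {3:r, 4:s}
piece 6:q rests on {3:r, 4:s}
minimal pieces: {0:q}
ways to finish when only these pieces remain (= sum over removing one remaining piece with nothing left below it):
  1 left: {5}→1  {6}→1
  2 left: {5,6}→2
  3 left: {3,5,6}→2  {4,5,6}→2
  4 left: {3,4,5,6}→4
  5 left: {2,3,4,5,6}→4
  placing 0:q first → 4 extensions

4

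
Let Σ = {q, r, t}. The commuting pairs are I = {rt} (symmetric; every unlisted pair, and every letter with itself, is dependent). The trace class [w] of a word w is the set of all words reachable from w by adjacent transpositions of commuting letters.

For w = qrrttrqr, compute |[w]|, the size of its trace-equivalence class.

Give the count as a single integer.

10

#0=q has no predecessor
#1=r depends on [0:q]
#2=r depends on [1:r]
#3=t depends on [0:q]
#4=t depends on [3:t]
#5=r depends on [2:r]
#6=q depends on [4:t, 5:r]
#7=r depends on [6:q]
sources: [0:q]
N(rest) = Σ N(rest − s) over sources s of rest; N(one piece) = 1:
  size 1 → [7]=1
  size 2 → [6,7]=1
  size 3 → [4,6,7]=1  [5,6,7]=1
  size 4 → [2,5,6,7]=1  [3,4,6,7]=1  [4,5,6,7]=2
  size 5 → [1,2,5,6,7]=1  [2,4,5,6,7]=3  [3,4,5,6,7]=3
  size 6 → [1,2,4,5,6,7]=4  [2,3,4,5,6,7]=6
  first=0(q) contributes 10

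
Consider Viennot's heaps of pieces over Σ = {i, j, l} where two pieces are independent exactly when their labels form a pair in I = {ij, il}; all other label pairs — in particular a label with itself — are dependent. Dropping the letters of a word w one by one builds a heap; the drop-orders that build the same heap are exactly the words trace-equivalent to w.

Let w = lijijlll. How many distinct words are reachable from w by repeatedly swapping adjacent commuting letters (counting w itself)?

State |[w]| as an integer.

28

drop 0:l onto floor
drop 1:i onto floor
drop 2:j onto {0:l}
drop 3:i onto {1:i}
drop 4:j onto {2:j}
drop 5:l onto {4:j}
drop 6:l onto {5:l}
drop 7:l onto {6:l}
ground layer = {0:l, 1:i}
drop-orders for the pieces not yet dropped (sum over which currently-grounded one goes next):
  1 to go: {3} 1  {7} 1
  2 to go: {1,3} 1  {3,7} 2  {6,7} 1
  3 to go: {1,3,7} 3  {3,6,7} 3  {5,6,7} 1
  4 to go: {1,3,6,7} 6  {3,5,6,7} 4  {4,5,6,7} 1
  5 to go: {1,3,5,6,7} 10  {2,4,5,6,7} 1  {3,4,5,6,7} 5
  6 to go: {0,2,4,5,6,7} 1  {1,3,4,5,6,7} 15  {2,3,4,5,6,7} 6
  if 0:l drops first: 21 orders
  if 1:i drops first: 7 orders
heap linearizations: 28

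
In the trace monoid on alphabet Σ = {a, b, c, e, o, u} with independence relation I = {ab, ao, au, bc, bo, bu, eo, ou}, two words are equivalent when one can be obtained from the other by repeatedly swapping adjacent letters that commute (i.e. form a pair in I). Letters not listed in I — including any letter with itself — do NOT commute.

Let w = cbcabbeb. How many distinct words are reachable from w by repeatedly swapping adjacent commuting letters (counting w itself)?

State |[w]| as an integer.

#0=c has no predecessor
#1=b has no predecessor
#2=c depends on [0:c]
#3=a depends on [2:c]
#4=b depends on [1:b]
#5=b depends on [4:b]
#6=e depends on [3:a, 5:b]
#7=b depends on [6:e]
sources: [0:c, 1:b]
N(rest) = Σ N(rest − s) over sources s of rest; N(one piece) = 1:
  size 1 → [7]=1
  size 2 → [6,7]=1
  size 3 → [3,6,7]=1  [5,6,7]=1
  size 4 → [2,3,6,7]=1  [3,5,6,7]=2  [4,5,6,7]=1
  size 5 → [0,2,3,6,7]=1  [1,4,5,6,7]=1  [2,3,5,6,7]=3  [3,4,5,6,7]=3
  size 6 → [0,2,3,5,6,7]=4  [1,3,4,5,6,7]=4  [2,3,4,5,6,7]=6
  first=0(c) contributes 10
  first=1(b) contributes 10
|[w]| = 20

20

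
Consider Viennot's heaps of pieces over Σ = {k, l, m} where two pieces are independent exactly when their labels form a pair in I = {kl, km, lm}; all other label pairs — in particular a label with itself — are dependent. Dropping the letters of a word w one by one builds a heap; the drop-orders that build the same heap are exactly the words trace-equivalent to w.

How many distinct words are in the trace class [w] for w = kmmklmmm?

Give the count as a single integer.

drop 0:k onto floor
drop 1:m onto floor
drop 2:m onto {1:m}
drop 3:k onto {0:k}
drop 4:l onto floor
drop 5:m onto {2:m}
drop 6:m onto {5:m}
drop 7:m onto {6:m}
ground layer = {0:k, 1:m, 4:l}
drop-orders for the pieces not yet dropped (sum over which currently-grounded one goes next):
  1 to go: {3} 1  {4} 1  {7} 1
  2 to go: {0,3} 1  {3,4} 2  {3,7} 2  {4,7} 2  {6,7} 1
  3 to go: {0,3,4} 3  {0,3,7} 3  {3,4,7} 6  {3,6,7} 3  {4,6,7} 3  {5,6,7} 1
  4 to go: {0,3,4,7} 12  {0,3,6,7} 6  {2,5,6,7} 1  {3,4,6,7} 12  {3,5,6,7} 4  {4,5,6,7} 4
  5 to go: {0,3,4,6,7} 30  {0,3,5,6,7} 10  {1,2,5,6,7} 1  {2,3,5,6,7} 5  {2,4,5,6,7} 5  {3,4,5,6,7} 20
  6 to go: {0,2,3,5,6,7} 15  {0,3,4,5,6,7} 60  {1,2,3,5,6,7} 6  {1,2,4,5,6,7} 6  {2,3,4,5,6,7} 30
  if 0:k drops first: 42 orders
  if 1:m drops first: 105 orders
  if 4:l drops first: 21 orders
heap linearizations: 168

168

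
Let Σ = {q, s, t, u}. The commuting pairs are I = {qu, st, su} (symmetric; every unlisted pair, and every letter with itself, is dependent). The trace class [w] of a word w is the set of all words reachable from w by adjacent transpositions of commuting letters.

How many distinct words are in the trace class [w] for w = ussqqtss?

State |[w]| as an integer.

18

drop 0:u onto floor
drop 1:s onto floor
drop 2:s onto {1:s}
drop 3:q onto {2:s}
drop 4:q onto {3:q}
drop 5:t onto {0:u, 4:q}
drop 6:s onto {4:q}
drop 7:s onto {6:s}
ground layer = {0:u, 1:s}
drop-orders for the pieces not yet dropped (sum over which currently-grounded one goes next):
  1 to go: {5} 1  {7} 1
  2 to go: {0,5} 1  {5,7} 2  {6,7} 1
  3 to go: {0,5,7} 3  {5,6,7} 3
  4 to go: {0,5,6,7} 6  {4,5,6,7} 3
  5 to go: {0,4,5,6,7} 9  {3,4,5,6,7} 3
  6 to go: {0,3,4,5,6,7} 12  {2,3,4,5,6,7} 3
  if 0:u drops first: 3 orders
  if 1:s drops first: 15 orders
heap linearizations: 18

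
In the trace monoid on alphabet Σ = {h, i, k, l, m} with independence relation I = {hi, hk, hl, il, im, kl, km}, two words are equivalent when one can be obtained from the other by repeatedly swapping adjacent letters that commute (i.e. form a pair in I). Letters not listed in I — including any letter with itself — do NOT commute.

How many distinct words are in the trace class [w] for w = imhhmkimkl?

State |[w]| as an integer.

0(i) covers ∅
1(m) covers ∅
2(h) covers 1:m
3(h) covers 2:h
4(m) covers 3:h
5(k) covers 0:i
6(i) covers 5:k
7(m) covers 4:m
8(k) covers 6:i
9(l) covers 7:m
floor of heap: 0:i, 1:m
completions by unplaced set U, small U first (add the entries for U minus each lowest piece of U):
  |U|=1: {8}:1  {9}:1
  |U|=2: {6,8}:1  {7,9}:1  {8,9}:2
  |U|=3: {4,7,9}:1  {5,6,8}:1  {6,8,9}:3  {7,8,9}:3
  |U|=4: {0,5,6,8}:1  {3,4,7,9}:1  {4,7,8,9}:4  {5,6,8,9}:4  {6,7,8,9}:6
  |U|=5: {0,5,6,8,9}:5  {2,3,4,7,9}:1  {3,4,7,8,9}:5  {4,6,7,8,9}:10  {5,6,7,8,9}:10
  |U|=6: {0,5,6,7,8,9}:15  {1,2,3,4,7,9}:1  {2,3,4,7,8,9}:6  {3,4,6,7,8,9}:15  {4,5,6,7,8,9}:20
  |U|=7: {0,4,5,6,7,8,9}:35  {1,2,3,4,7,8,9}:7  {2,3,4,6,7,8,9}:21  {3,4,5,6,7,8,9}:35
  |U|=8: {0,3,4,5,6,7,8,9}:70  {1,2,3,4,6,7,8,9}:28  {2,3,4,5,6,7,8,9}:56
  start at 0(i): 84
  start at 1(m): 126
sum over floor = 210

210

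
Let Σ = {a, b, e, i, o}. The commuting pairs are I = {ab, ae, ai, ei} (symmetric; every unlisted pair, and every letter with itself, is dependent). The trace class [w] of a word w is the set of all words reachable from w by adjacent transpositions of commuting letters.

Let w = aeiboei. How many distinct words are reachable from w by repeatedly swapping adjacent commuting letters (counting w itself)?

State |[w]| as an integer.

16

drop 0:a onto floor
drop 1:e onto floor
drop 2:i onto floor
drop 3:b onto {1:e, 2:i}
drop 4:o onto {0:a, 3:b}
drop 5:e onto {4:o}
drop 6:i onto {4:o}
ground layer = {0:a, 1:e, 2:i}
drop-orders for the pieces not yet dropped (sum over which currently-grounded one goes next):
  1 to go: {5} 1  {6} 1
  2 to go: {5,6} 2
  3 to go: {4,5,6} 2
  4 to go: {0,4,5,6} 2  {3,4,5,6} 2
  5 to go: {0,3,4,5,6} 4  {1,3,4,5,6} 2  {2,3,4,5,6} 2
  if 0:a drops first: 4 orders
  if 1:e drops first: 6 orders
  if 2:i drops first: 6 orders
heap linearizations: 16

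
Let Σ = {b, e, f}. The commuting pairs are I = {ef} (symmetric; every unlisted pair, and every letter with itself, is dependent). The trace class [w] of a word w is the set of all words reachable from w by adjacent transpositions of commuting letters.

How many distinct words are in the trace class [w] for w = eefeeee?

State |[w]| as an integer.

0(e) covers ∅
1(e) covers 0:e
2(f) covers ∅
3(e) covers 1:e
4(e) covers 3:e
5(e) covers 4:e
6(e) covers 5:e
floor of heap: 0:e, 2:f
completions by unplaced set U, small U first (add the entries for U minus each lowest piece of U):
  |U|=1: {2}:1  {6}:1
  |U|=2: {2,6}:2  {5,6}:1
  |U|=3: {2,5,6}:3  {4,5,6}:1
  |U|=4: {2,4,5,6}:4  {3,4,5,6}:1
  |U|=5: {1,3,4,5,6}:1  {2,3,4,5,6}:5
  start at 0(e): 6
  start at 2(f): 1
sum over floor = 7

7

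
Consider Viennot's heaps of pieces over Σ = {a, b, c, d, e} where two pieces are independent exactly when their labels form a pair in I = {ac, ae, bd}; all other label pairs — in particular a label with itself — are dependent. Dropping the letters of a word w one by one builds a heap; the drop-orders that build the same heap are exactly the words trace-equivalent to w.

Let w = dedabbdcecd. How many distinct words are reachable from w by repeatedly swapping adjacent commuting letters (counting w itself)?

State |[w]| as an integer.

piece 0:d — minimal
piece 1:e rests on {0:d}
piece 2:d rests on {1:e}
piece 3:a rests on {2:d}
piece 4:b rests on {3:a}
piece 5:b rests on {4:b}
piece 6:d rests on {3:a}
piece 7:c rests on {5:b, 6:d}
piece 8:e rests on {7:c}
piece 9:c rests on {8:e}
piece 10:d rests on {9:c}
minimal pieces: {0:d}
ways to finish when only these pieces remain (= sum over removing one remaining piece with nothing left below it):
  1 left: {10}→1
  2 left: {9,10}→1
  3 left: {8,9,10}→1
  4 left: {7,8,9,10}→1
  5 left: {5,7,8,9,10}→1  {6,7,8,9,10}→1
  6 left: {4,5,7,8,9,10}→1  {5,6,7,8,9,10}→2
  7 left: {4,5,6,7,8,9,10}→3
  8 left: {3,4,5,6,7,8,9,10}→3
  9 left: {2,3,4,5,6,7,8,9,10}→3
  placing 0:d first → 3 extensions

3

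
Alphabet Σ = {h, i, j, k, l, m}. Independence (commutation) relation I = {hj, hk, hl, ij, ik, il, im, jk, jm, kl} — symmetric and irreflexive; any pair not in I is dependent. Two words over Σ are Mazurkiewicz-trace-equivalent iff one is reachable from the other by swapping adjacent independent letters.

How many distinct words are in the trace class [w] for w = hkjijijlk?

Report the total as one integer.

piece 0:h — minimal
piece 1:k — minimal
piece 2:j — minimal
piece 3:i rests on {0:h}
piece 4:j rests on {2:j}
piece 5:i rests on {3:i}
piece 6:j rests on {4:j}
piece 7:l rests on {6:j}
piece 8:k rests on {1:k}
minimal pieces: {0:h, 1:k, 2:j}
ways to finish when only these pieces remain (= sum over removing one remaining piece with nothing left below it):
  1 left: {5}→1  {7}→1  {8}→1
  2 left: {1,8}→1  {3,5}→1  {5,7}→2  {5,8}→2  {6,7}→1  {7,8}→2
  3 left: {0,3,5}→1  {1,5,8}→3  {1,7,8}→3  {3,5,7}→3  {3,5,8}→3  {4,6,7}→1  {5,6,7}→3  {5,7,8}→6  {6,7,8}→3
  4 left: {0,3,5,7}→4  {0,3,5,8}→4  {1,3,5,8}→6  {1,5,7,8}→12  {1,6,7,8}→6  {2,4,6,7}→1  {3,5,6,7}→6  {3,5,7,8}→12  {4,5,6,7}→4  {4,6,7,8}→4  {5,6,7,8}→12
  5 left: {0,1,3,5,8}→10  {0,3,5,6,7}→10  {0,3,5,7,8}→20  {1,3,5,7,8}→30  {1,4,6,7,8}→10  {1,5,6,7,8}→30  {2,4,5,6,7}→5  {2,4,6,7,8}→5  {3,4,5,6,7}→10  {3,5,6,7,8}→30  {4,5,6,7,8}→20
  6 left: {0,1,3,5,7,8}→60  {0,3,4,5,6,7}→20  {0,3,5,6,7,8}→60  {1,2,4,6,7,8}→15  {1,3,5,6,7,8}→90  {1,4,5,6,7,8}→60  {2,3,4,5,6,7}→15  {2,4,5,6,7,8}→30  {3,4,5,6,7,8}→60
  7 left: {0,1,3,5,6,7,8}→210  {0,2,3,4,5,6,7}→35  {0,3,4,5,6,7,8}→140  {1,2,4,5,6,7,8}→105  {1,3,4,5,6,7,8}→210  {2,3,4,5,6,7,8}→105
  placing 0:h first → 420 extensions
  placing 1:k first → 280 extensions
  placing 2:j first → 560 extensions
total linear extensions = 1260

1260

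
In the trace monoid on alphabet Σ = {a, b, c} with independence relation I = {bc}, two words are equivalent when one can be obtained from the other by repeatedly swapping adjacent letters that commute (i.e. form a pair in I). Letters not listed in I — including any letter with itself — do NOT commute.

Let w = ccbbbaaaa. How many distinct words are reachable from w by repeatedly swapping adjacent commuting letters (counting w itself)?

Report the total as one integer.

10

0(c) covers ∅
1(c) covers 0:c
2(b) covers ∅
3(b) covers 2:b
4(b) covers 3:b
5(a) covers 1:c, 4:b
6(a) covers 5:a
7(a) covers 6:a
8(a) covers 7:a
floor of heap: 0:c, 2:b
completions by unplaced set U, small U first (add the entries for U minus each lowest piece of U):
  |U|=1: {8}:1
  |U|=2: {7,8}:1
  |U|=3: {6,7,8}:1
  |U|=4: {5,6,7,8}:1
  |U|=5: {1,5,6,7,8}:1  {4,5,6,7,8}:1
  |U|=6: {0,1,5,6,7,8}:1  {1,4,5,6,7,8}:2  {3,4,5,6,7,8}:1
  |U|=7: {0,1,4,5,6,7,8}:3  {1,3,4,5,6,7,8}:3  {2,3,4,5,6,7,8}:1
  start at 0(c): 4
  start at 2(b): 6
sum over floor = 10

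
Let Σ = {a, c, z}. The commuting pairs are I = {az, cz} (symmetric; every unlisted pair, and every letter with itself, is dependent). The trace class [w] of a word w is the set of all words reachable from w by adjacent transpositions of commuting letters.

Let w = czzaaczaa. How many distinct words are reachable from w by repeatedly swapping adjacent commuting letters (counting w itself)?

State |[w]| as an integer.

#0=c has no predecessor
#1=z has no predecessor
#2=z depends on [1:z]
#3=a depends on [0:c]
#4=a depends on [3:a]
#5=c depends on [4:a]
#6=z depends on [2:z]
#7=a depends on [5:c]
#8=a depends on [7:a]
sources: [0:c, 1:z]
N(rest) = Σ N(rest − s) over sources s of rest; N(one piece) = 1:
  size 1 → [6]=1  [8]=1
  size 2 → [2,6]=1  [6,8]=2  [7,8]=1
  size 3 → [1,2,6]=1  [2,6,8]=3  [5,7,8]=1  [6,7,8]=3
  size 4 → [1,2,6,8]=4  [2,6,7,8]=6  [4,5,7,8]=1  [5,6,7,8]=4
  size 5 → [1,2,6,7,8]=10  [2,5,6,7,8]=10  [3,4,5,7,8]=1  [4,5,6,7,8]=5
  size 6 → [0,3,4,5,7,8]=1  [1,2,5,6,7,8]=20  [2,4,5,6,7,8]=15  [3,4,5,6,7,8]=6
  size 7 → [0,3,4,5,6,7,8]=7  [1,2,4,5,6,7,8]=35  [2,3,4,5,6,7,8]=21
  first=0(c) contributes 56
  first=1(z) contributes 28
|[w]| = 84

84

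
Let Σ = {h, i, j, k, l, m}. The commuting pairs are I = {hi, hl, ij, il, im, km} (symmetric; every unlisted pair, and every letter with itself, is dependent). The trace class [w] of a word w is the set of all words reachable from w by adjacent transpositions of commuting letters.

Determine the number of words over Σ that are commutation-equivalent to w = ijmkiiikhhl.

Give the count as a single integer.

piece 0:i — minimal
piece 1:j — minimal
piece 2:m rests on {1:j}
piece 3:k rests on {0:i, 1:j}
piece 4:i rests on {3:k}
piece 5:i rests on {4:i}
piece 6:i rests on {5:i}
piece 7:k rests on {6:i}
piece 8:h rests on {2:m, 7:k}
piece 9:h rests on {8:h}
piece 10:l rests on {2:m, 7:k}
minimal pieces: {0:i, 1:j}
ways to finish when only these pieces remain (= sum over removing one remaining piece with nothing left below it):
  1 left: {9}→1  {10}→1
  2 left: {8,9}→1  {9,10}→2
  3 left: {8,9,10}→3
  4 left: {2,8,9,10}→3  {7,8,9,10}→3
  5 left: {2,7,8,9,10}→6  {6,7,8,9,10}→3
  6 left: {2,6,7,8,9,10}→9  {5,6,7,8,9,10}→3
  7 left: {2,5,6,7,8,9,10}→12  {4,5,6,7,8,9,10}→3
  8 left: {2,4,5,6,7,8,9,10}→15  {3,4,5,6,7,8,9,10}→3
  9 left: {0,3,4,5,6,7,8,9,10}→3  {2,3,4,5,6,7,8,9,10}→18
  placing 0:i first → 18 extensions
  placing 1:j first → 21 extensions
total linear extensions = 39

39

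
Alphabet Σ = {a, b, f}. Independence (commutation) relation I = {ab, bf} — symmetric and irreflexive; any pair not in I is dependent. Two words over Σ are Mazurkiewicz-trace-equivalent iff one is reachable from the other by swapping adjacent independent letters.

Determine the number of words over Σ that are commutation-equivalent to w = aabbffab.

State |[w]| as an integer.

56

#0=a has no predecessor
#1=a depends on [0:a]
#2=b has no predecessor
#3=b depends on [2:b]
#4=f depends on [1:a]
#5=f depends on [4:f]
#6=a depends on [5:f]
#7=b depends on [3:b]
sources: [0:a, 2:b]
N(rest) = Σ N(rest − s) over sources s of rest; N(one piece) = 1:
  size 1 → [6]=1  [7]=1
  size 2 → [3,7]=1  [5,6]=1  [6,7]=2
  size 3 → [2,3,7]=1  [3,6,7]=3  [4,5,6]=1  [5,6,7]=3
  size 4 → [1,4,5,6]=1  [2,3,6,7]=4  [3,5,6,7]=6  [4,5,6,7]=4
  size 5 → [0,1,4,5,6]=1  [1,4,5,6,7]=5  [2,3,5,6,7]=10  [3,4,5,6,7]=10
  size 6 → [0,1,4,5,6,7]=6  [1,3,4,5,6,7]=15  [2,3,4,5,6,7]=20
  first=0(a) contributes 35
  first=2(b) contributes 21
|[w]| = 56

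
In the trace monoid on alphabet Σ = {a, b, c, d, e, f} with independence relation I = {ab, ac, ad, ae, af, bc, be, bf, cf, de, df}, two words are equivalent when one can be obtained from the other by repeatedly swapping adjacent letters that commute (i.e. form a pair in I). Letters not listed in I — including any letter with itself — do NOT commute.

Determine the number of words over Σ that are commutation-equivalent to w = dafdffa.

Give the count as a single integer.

210

#0=d has no predecessor
#1=a has no predecessor
#2=f has no predecessor
#3=d depends on [0:d]
#4=f depends on [2:f]
#5=f depends on [4:f]
#6=a depends on [1:a]
sources: [0:d, 1:a, 2:f]
N(rest) = Σ N(rest − s) over sources s of rest; N(one piece) = 1:
  size 1 → [3]=1  [5]=1  [6]=1
  size 2 → [0,3]=1  [1,6]=1  [3,5]=2  [3,6]=2  [4,5]=1  [5,6]=2
  size 3 → [0,3,5]=3  [0,3,6]=3  [1,3,6]=3  [1,5,6]=3  [2,4,5]=1  [3,4,5]=3  [3,5,6]=6  [4,5,6]=3
  size 4 → [0,1,3,6]=6  [0,3,4,5]=6  [0,3,5,6]=12  [1,3,5,6]=12  [1,4,5,6]=6  [2,3,4,5]=4  [2,4,5,6]=4  [3,4,5,6]=12
  size 5 → [0,1,3,5,6]=30  [0,2,3,4,5]=10  [0,3,4,5,6]=30  [1,2,4,5,6]=10  [1,3,4,5,6]=30  [2,3,4,5,6]=20
  first=0(d) contributes 60
  first=1(a) contributes 60
  first=2(f) contributes 90
|[w]| = 210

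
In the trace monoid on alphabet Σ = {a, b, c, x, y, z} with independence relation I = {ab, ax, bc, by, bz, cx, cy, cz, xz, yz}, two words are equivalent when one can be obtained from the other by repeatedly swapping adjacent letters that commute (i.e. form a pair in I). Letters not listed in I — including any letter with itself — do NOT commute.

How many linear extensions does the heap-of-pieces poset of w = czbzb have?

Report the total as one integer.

30

drop 0:c onto floor
drop 1:z onto floor
drop 2:b onto floor
drop 3:z onto {1:z}
drop 4:b onto {2:b}
ground layer = {0:c, 1:z, 2:b}
drop-orders for the pieces not yet dropped (sum over which currently-grounded one goes next):
  1 to go: {0} 1  {3} 1  {4} 1
  2 to go: {0,3} 2  {0,4} 2  {1,3} 1  {2,4} 1  {3,4} 2
  3 to go: {0,1,3} 3  {0,2,4} 3  {0,3,4} 6  {1,3,4} 3  {2,3,4} 3
  if 0:c drops first: 6 orders
  if 1:z drops first: 12 orders
  if 2:b drops first: 12 orders
heap linearizations: 30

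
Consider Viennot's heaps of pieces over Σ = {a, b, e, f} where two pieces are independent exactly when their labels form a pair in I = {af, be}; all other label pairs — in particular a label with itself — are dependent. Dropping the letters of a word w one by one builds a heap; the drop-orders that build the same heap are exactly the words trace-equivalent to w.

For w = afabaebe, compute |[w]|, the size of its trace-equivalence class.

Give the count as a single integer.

9

0(a) covers ∅
1(f) covers ∅
2(a) covers 0:a
3(b) covers 1:f, 2:a
4(a) covers 3:b
5(e) covers 4:a
6(b) covers 4:a
7(e) covers 5:e
floor of heap: 0:a, 1:f
completions by unplaced set U, small U first (add the entries for U minus each lowest piece of U):
  |U|=1: {6}:1  {7}:1
  |U|=2: {5,7}:1  {6,7}:2
  |U|=3: {5,6,7}:3
  |U|=4: {4,5,6,7}:3
  |U|=5: {3,4,5,6,7}:3
  |U|=6: {1,3,4,5,6,7}:3  {2,3,4,5,6,7}:3
  start at 0(a): 6
  start at 1(f): 3
sum over floor = 9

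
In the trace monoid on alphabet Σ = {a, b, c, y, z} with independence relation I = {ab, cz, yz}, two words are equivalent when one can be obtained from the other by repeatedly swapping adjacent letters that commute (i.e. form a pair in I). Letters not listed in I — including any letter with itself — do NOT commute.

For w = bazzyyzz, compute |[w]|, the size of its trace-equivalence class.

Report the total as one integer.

piece 0:b — minimal
piece 1:a — minimal
piece 2:z rests on {0:b, 1:a}
piece 3:z rests on {2:z}
piece 4:y rests on {0:b, 1:a}
piece 5:y rests on {4:y}
piece 6:z rests on {3:z}
piece 7:z rests on {6:z}
minimal pieces: {0:b, 1:a}
ways to finish when only these pieces remain (= sum over removing one remaining piece with nothing left below it):
  1 left: {5}→1  {7}→1
  2 left: {4,5}→1  {5,7}→2  {6,7}→1
  3 left: {3,6,7}→1  {4,5,7}→3  {5,6,7}→3
  4 left: {2,3,6,7}→1  {3,5,6,7}→4  {4,5,6,7}→6
  5 left: {2,3,5,6,7}→5  {3,4,5,6,7}→10
  6 left: {2,3,4,5,6,7}→15
  placing 0:b first → 15 extensions
  placing 1:a first → 15 extensions
total linear extensions = 30

30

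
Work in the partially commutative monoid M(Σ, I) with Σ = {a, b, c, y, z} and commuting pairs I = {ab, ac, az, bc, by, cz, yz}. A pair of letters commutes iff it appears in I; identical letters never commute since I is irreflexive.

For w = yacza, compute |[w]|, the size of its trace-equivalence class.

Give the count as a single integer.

15

0(y) covers ∅
1(a) covers 0:y
2(c) covers 0:y
3(z) covers ∅
4(a) covers 1:a
floor of heap: 0:y, 3:z
completions by unplaced set U, small U first (add the entries for U minus each lowest piece of U):
  |U|=1: {2}:1  {3}:1  {4}:1
  |U|=2: {1,4}:1  {2,3}:2  {2,4}:2  {3,4}:2
  |U|=3: {1,2,4}:3  {1,3,4}:3  {2,3,4}:6
  start at 0(y): 12
  start at 3(z): 3
sum over floor = 15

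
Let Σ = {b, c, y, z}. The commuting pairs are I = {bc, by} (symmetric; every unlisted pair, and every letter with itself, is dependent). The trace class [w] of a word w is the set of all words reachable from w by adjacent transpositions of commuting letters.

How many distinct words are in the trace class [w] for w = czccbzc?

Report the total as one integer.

#0=c has no predecessor
#1=z depends on [0:c]
#2=c depends on [1:z]
#3=c depends on [2:c]
#4=b depends on [1:z]
#5=z depends on [3:c, 4:b]
#6=c depends on [5:z]
sources: [0:c]
N(rest) = Σ N(rest − s) over sources s of rest; N(one piece) = 1:
  size 1 → [6]=1
  size 2 → [5,6]=1
  size 3 → [3,5,6]=1  [4,5,6]=1
  size 4 → [2,3,5,6]=1  [3,4,5,6]=2
  size 5 → [2,3,4,5,6]=3
  first=0(c) contributes 3

3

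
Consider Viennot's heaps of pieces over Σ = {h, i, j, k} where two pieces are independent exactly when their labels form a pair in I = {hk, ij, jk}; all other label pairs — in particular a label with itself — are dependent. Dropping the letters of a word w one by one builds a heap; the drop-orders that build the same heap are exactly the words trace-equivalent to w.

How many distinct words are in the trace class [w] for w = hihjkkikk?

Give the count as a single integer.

15

drop 0:h onto floor
drop 1:i onto {0:h}
drop 2:h onto {1:i}
drop 3:j onto {2:h}
drop 4:k onto {1:i}
drop 5:k onto {4:k}
drop 6:i onto {2:h, 5:k}
drop 7:k onto {6:i}
drop 8:k onto {7:k}
ground layer = {0:h}
drop-orders for the pieces not yet dropped (sum over which currently-grounded one goes next):
  1 to go: {3} 1  {8} 1
  2 to go: {3,8} 2  {7,8} 1
  3 to go: {3,7,8} 3  {6,7,8} 1
  4 to go: {3,6,7,8} 4  {5,6,7,8} 1
  5 to go: {2,3,6,7,8} 4  {3,5,6,7,8} 5  {4,5,6,7,8} 1
  6 to go: {2,3,5,6,7,8} 9  {3,4,5,6,7,8} 6
  7 to go: {2,3,4,5,6,7,8} 15
  if 0:h drops first: 15 orders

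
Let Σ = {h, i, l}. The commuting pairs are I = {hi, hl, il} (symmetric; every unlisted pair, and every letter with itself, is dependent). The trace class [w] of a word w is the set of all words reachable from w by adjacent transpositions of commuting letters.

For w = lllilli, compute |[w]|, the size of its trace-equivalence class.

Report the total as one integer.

#0=l has no predecessor
#1=l depends on [0:l]
#2=l depends on [1:l]
#3=i has no predecessor
#4=l depends on [2:l]
#5=l depends on [4:l]
#6=i depends on [3:i]
sources: [0:l, 3:i]
N(rest) = Σ N(rest − s) over sources s of rest; N(one piece) = 1:
  size 1 → [5]=1  [6]=1
  size 2 → [3,6]=1  [4,5]=1  [5,6]=2
  size 3 → [2,4,5]=1  [3,5,6]=3  [4,5,6]=3
  size 4 → [1,2,4,5]=1  [2,4,5,6]=4  [3,4,5,6]=6
  size 5 → [0,1,2,4,5]=1  [1,2,4,5,6]=5  [2,3,4,5,6]=10
  first=0(l) contributes 15
  first=3(i) contributes 6
|[w]| = 21

21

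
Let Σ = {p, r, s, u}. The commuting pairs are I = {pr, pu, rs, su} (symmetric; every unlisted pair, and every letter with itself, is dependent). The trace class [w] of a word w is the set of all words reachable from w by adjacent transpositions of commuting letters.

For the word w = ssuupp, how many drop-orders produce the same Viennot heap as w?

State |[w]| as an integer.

piece 0:s — minimal
piece 1:s rests on {0:s}
piece 2:u — minimal
piece 3:u rests on {2:u}
piece 4:p rests on {1:s}
piece 5:p rests on {4:p}
minimal pieces: {0:s, 2:u}
ways to finish when only these pieces remain (= sum over removing one remaining piece with nothing left below it):
  1 left: {3}→1  {5}→1
  2 left: {2,3}→1  {3,5}→2  {4,5}→1
  3 left: {1,4,5}→1  {2,3,5}→3  {3,4,5}→3
  4 left: {0,1,4,5}→1  {1,3,4,5}→4  {2,3,4,5}→6
  placing 0:s first → 10 extensions
  placing 2:u first → 5 extensions
total linear extensions = 15

15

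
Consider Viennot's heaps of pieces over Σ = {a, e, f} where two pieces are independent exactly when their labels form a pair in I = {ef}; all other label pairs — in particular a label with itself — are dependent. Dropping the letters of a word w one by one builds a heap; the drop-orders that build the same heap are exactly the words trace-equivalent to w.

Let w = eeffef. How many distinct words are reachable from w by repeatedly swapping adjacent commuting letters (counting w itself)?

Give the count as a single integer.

20

drop 0:e onto floor
drop 1:e onto {0:e}
drop 2:f onto floor
drop 3:f onto {2:f}
drop 4:e onto {1:e}
drop 5:f onto {3:f}
ground layer = {0:e, 2:f}
drop-orders for the pieces not yet dropped (sum over which currently-grounded one goes next):
  1 to go: {4} 1  {5} 1
  2 to go: {1,4} 1  {3,5} 1  {4,5} 2
  3 to go: {0,1,4} 1  {1,4,5} 3  {2,3,5} 1  {3,4,5} 3
  4 to go: {0,1,4,5} 4  {1,3,4,5} 6  {2,3,4,5} 4
  if 0:e drops first: 10 orders
  if 2:f drops first: 10 orders
heap linearizations: 20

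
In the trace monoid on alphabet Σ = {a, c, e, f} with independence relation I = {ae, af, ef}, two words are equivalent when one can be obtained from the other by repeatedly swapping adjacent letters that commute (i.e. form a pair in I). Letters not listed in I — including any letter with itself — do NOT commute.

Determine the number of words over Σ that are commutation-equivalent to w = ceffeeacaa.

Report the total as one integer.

60

piece 0:c — minimal
piece 1:e rests on {0:c}
piece 2:f rests on {0:c}
piece 3:f rests on {2:f}
piece 4:e rests on {1:e}
piece 5:e rests on {4:e}
piece 6:a rests on {0:c}
piece 7:c rests on {3:f, 5:e, 6:a}
piece 8:a rests on {7:c}
piece 9:a rests on {8:a}
minimal pieces: {0:c}
ways to finish when only these pieces remain (= sum over removing one remaining piece with nothing left below it):
  1 left: {9}→1
  2 left: {8,9}→1
  3 left: {7,8,9}→1
  4 left: {3,7,8,9}→1  {5,7,8,9}→1  {6,7,8,9}→1
  5 left: {2,3,7,8,9}→1  {3,5,7,8,9}→2  {3,6,7,8,9}→2  {4,5,7,8,9}→1  {5,6,7,8,9}→2
  6 left: {1,4,5,7,8,9}→1  {2,3,5,7,8,9}→3  {2,3,6,7,8,9}→3  {3,4,5,7,8,9}→3  {3,5,6,7,8,9}→6  {4,5,6,7,8,9}→3
  7 left: {1,3,4,5,7,8,9}→4  {1,4,5,6,7,8,9}→4  {2,3,4,5,7,8,9}→6  {2,3,5,6,7,8,9}→12  {3,4,5,6,7,8,9}→12
  8 left: {1,2,3,4,5,7,8,9}→10  {1,3,4,5,6,7,8,9}→20  {2,3,4,5,6,7,8,9}→30
  placing 0:c first → 60 extensions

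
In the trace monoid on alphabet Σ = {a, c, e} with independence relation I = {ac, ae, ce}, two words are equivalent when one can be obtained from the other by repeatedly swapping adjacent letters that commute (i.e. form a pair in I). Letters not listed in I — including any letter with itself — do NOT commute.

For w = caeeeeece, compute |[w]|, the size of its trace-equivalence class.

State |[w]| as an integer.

piece 0:c — minimal
piece 1:a — minimal
piece 2:e — minimal
piece 3:e rests on {2:e}
piece 4:e rests on {3:e}
piece 5:e rests on {4:e}
piece 6:e rests on {5:e}
piece 7:c rests on {0:c}
piece 8:e rests on {6:e}
minimal pieces: {0:c, 1:a, 2:e}
ways to finish when only these pieces remain (= sum over removing one remaining piece with nothing left below it):
  1 left: {1}→1  {7}→1  {8}→1
  2 left: {0,7}→1  {1,7}→2  {1,8}→2  {6,8}→1  {7,8}→2
  3 left: {0,1,7}→3  {0,7,8}→3  {1,6,8}→3  {1,7,8}→6  {5,6,8}→1  {6,7,8}→3
  4 left: {0,1,7,8}→12  {0,6,7,8}→6  {1,5,6,8}→4  {1,6,7,8}→12  {4,5,6,8}→1  {5,6,7,8}→4
  5 left: {0,1,6,7,8}→30  {0,5,6,7,8}→10  {1,4,5,6,8}→5  {1,5,6,7,8}→20  {3,4,5,6,8}→1  {4,5,6,7,8}→5
  6 left: {0,1,5,6,7,8}→60  {0,4,5,6,7,8}→15  {1,3,4,5,6,8}→6  {1,4,5,6,7,8}→30  {2,3,4,5,6,8}→1  {3,4,5,6,7,8}→6
  7 left: {0,1,4,5,6,7,8}→105  {0,3,4,5,6,7,8}→21  {1,2,3,4,5,6,8}→7  {1,3,4,5,6,7,8}→42  {2,3,4,5,6,7,8}→7
  placing 0:c first → 56 extensions
  placing 1:a first → 28 extensions
  placing 2:e first → 168 extensions
total linear extensions = 252

252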